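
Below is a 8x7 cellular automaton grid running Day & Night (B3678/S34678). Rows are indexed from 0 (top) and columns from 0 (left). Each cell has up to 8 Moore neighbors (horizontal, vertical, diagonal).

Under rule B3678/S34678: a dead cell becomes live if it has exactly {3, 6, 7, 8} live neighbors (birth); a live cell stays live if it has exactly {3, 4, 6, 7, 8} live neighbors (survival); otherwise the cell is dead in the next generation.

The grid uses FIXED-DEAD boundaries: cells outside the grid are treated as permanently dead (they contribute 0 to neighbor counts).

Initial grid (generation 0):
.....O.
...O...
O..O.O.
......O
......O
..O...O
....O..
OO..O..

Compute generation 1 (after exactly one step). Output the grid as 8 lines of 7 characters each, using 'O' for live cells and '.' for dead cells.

Simulating step by step:
Generation 0 (given above): 13 live cells
Generation 1: 7 live cells
(generation 1 grid is the final answer)

Answer: .......
.......
....O..
.....O.
.....O.
.....O.
.O.O.O.
.......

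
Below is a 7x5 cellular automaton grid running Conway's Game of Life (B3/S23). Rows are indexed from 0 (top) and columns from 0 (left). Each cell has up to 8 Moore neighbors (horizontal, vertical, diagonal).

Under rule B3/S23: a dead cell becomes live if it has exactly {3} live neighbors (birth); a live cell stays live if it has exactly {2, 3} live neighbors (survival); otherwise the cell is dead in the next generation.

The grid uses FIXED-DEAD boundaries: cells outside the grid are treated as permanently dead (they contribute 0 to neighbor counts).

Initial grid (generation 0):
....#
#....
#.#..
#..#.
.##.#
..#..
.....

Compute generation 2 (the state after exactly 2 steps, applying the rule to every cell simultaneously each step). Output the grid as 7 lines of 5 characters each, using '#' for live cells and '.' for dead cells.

Simulating step by step:
Generation 0 (given above): 10 live cells
Generation 1: 9 live cells
.....
.#...
#....
#..#.
.##..
.###.
.....
Generation 2: 8 live cells
(generation 2 grid is the final answer)

Answer: .....
.....
##...
#.#..
#....
.#.#.
..#..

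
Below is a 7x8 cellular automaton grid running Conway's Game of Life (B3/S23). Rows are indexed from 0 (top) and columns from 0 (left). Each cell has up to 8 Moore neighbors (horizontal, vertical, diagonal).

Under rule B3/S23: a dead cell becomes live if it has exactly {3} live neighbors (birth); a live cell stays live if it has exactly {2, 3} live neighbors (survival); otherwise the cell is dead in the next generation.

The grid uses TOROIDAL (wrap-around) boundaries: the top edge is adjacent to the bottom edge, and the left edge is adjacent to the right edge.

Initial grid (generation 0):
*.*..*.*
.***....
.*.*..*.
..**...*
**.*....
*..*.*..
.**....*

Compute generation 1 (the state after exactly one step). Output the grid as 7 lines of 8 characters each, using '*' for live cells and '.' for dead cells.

Answer: ......**
...**.**
**..*...
...**..*
**.*...*
...**..*
..***..*

Derivation:
Simulating step by step:
Generation 0 (given above): 22 live cells
Generation 1: 23 live cells
(generation 1 grid is the final answer)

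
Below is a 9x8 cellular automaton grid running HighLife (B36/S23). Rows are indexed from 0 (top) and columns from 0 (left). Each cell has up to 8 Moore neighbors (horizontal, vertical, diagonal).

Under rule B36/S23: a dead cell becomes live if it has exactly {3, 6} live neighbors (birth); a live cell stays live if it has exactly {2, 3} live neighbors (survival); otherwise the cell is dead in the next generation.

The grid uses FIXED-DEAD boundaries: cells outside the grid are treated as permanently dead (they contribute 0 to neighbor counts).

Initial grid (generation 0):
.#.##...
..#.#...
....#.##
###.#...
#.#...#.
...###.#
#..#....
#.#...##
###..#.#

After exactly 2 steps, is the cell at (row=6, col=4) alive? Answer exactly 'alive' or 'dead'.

Answer: alive

Derivation:
Simulating step by step:
Generation 0 (given above): 30 live cells
Generation 1: 34 live cells
..###...
..#.#...
..#.#...
#.#...##
#.#...#.
.######.
.###.#.#
####..##
#.#....#
Generation 2: 28 live cells
..#.#...
.##.##..
..#..#..
..#..###
##..#...
#......#
....#.##
#...#..#
#.##..##

Cell (6,4) at generation 2: 1 -> alive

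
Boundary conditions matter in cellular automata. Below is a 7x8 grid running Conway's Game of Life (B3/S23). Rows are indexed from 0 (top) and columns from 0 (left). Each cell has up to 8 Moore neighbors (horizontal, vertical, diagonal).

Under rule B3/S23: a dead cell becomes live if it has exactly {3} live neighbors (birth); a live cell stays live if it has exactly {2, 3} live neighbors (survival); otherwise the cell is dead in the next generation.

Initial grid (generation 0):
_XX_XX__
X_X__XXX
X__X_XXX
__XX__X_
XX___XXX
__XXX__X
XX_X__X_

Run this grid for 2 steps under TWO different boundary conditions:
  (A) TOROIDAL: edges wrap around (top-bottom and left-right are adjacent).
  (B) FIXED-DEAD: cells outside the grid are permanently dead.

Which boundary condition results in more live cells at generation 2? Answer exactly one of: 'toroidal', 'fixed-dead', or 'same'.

Answer: same

Derivation:
Under TOROIDAL boundary, generation 2:
_______X
___X____
_X_X____
X_XXX___
_X______
_X__XXX_
___XXX_X
Population = 17

Under FIXED-DEAD boundary, generation 2:
_XXXX___
________
___X____
_XXXX___
_X____X_
___X_XX_
__XXX___
Population = 17

Comparison: toroidal=17, fixed-dead=17 -> same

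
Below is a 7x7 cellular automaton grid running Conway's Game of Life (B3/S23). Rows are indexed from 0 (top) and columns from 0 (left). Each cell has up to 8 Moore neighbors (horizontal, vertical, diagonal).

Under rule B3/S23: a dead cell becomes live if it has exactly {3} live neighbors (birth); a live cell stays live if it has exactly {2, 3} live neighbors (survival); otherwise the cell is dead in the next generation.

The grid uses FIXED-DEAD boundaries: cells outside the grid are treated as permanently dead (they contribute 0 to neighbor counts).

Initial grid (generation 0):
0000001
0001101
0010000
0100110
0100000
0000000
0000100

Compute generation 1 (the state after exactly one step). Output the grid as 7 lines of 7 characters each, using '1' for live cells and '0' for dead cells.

Simulating step by step:
Generation 0 (given above): 10 live cells
Generation 1: 6 live cells
(generation 1 grid is the final answer)

Answer: 0000010
0001010
0010000
0110000
0000000
0000000
0000000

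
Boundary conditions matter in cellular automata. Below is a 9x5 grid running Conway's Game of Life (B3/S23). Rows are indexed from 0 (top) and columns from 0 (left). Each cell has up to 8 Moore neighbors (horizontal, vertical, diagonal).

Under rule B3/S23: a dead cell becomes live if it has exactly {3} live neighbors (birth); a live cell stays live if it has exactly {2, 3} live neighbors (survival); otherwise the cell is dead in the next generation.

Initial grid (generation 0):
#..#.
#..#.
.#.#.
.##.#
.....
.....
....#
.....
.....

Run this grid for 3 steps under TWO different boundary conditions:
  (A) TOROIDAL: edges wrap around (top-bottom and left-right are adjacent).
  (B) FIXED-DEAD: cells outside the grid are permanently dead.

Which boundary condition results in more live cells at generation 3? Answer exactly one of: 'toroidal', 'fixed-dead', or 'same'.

Answer: toroidal

Derivation:
Under TOROIDAL boundary, generation 3:
#....
#...#
...#.
##.##
.####
.....
.....
.....
.....
Population = 12

Under FIXED-DEAD boundary, generation 3:
.....
.....
.....
.###.
.###.
.....
.....
.....
.....
Population = 6

Comparison: toroidal=12, fixed-dead=6 -> toroidal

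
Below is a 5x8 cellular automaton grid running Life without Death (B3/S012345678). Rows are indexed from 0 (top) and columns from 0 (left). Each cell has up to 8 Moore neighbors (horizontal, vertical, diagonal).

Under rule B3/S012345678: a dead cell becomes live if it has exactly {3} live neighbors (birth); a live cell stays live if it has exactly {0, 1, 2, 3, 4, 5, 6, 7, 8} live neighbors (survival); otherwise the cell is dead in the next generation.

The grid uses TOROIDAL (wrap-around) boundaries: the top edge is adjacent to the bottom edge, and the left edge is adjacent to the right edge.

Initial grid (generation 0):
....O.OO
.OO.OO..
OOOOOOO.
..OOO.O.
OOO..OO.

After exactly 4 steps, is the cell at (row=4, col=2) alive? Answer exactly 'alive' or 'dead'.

Answer: alive

Derivation:
Simulating step by step:
Generation 0 (given above): 23 live cells
Generation 1: 24 live cells
....O.OO
.OO.OO..
OOOOOOOO
..OOO.O.
OOO..OO.
Generation 2: 24 live cells
....O.OO
.OO.OO..
OOOOOOOO
..OOO.O.
OOO..OO.
Generation 3: 24 live cells
....O.OO
.OO.OO..
OOOOOOOO
..OOO.O.
OOO..OO.
Generation 4: 24 live cells
....O.OO
.OO.OO..
OOOOOOOO
..OOO.O.
OOO..OO.

Cell (4,2) at generation 4: 1 -> alive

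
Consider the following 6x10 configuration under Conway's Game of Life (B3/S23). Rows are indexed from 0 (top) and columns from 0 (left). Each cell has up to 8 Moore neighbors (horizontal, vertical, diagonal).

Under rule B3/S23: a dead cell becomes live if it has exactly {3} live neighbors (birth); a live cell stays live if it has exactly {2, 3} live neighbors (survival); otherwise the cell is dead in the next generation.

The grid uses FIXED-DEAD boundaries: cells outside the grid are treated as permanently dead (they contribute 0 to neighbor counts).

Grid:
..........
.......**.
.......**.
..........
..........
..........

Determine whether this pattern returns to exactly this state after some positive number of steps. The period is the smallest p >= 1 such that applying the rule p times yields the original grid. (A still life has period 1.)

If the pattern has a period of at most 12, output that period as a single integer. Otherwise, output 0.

Answer: 1

Derivation:
Simulating and comparing each generation to the original:
Gen 0 (original, given above): 4 live cells
Gen 1: 4 live cells, MATCHES original -> period = 1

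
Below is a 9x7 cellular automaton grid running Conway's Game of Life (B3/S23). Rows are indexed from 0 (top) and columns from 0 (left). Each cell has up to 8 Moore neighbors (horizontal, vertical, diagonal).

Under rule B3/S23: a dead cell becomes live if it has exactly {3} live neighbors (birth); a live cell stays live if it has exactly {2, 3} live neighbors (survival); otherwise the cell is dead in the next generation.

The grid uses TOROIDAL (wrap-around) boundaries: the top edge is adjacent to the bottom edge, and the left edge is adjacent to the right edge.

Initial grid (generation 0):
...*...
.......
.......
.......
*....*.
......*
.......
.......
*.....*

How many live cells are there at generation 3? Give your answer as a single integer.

Simulating step by step:
Generation 0 (given above): 6 live cells
Generation 1: 2 live cells
.......
.......
.......
.......
......*
......*
.......
.......
.......
Generation 2: 0 live cells
.......
.......
.......
.......
.......
.......
.......
.......
.......
Generation 3: 0 live cells
.......
.......
.......
.......
.......
.......
.......
.......
.......
Population at generation 3: 0

Answer: 0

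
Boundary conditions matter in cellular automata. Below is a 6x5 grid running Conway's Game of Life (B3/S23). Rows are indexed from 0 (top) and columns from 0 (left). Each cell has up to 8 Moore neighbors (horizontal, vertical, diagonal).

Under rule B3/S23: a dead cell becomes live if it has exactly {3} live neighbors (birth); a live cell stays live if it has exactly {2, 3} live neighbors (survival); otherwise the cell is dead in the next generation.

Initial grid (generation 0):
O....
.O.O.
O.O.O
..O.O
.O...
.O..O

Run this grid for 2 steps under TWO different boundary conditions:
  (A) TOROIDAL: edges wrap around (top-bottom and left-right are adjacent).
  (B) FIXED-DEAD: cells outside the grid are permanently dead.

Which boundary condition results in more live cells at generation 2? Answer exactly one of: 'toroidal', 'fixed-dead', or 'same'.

Answer: fixed-dead

Derivation:
Under TOROIDAL boundary, generation 2:
....O
.....
O...O
....O
OO.O.
....O
Population = 8

Under FIXED-DEAD boundary, generation 2:
.OO..
.OOO.
.....
.....
.OOO.
..O..
Population = 9

Comparison: toroidal=8, fixed-dead=9 -> fixed-dead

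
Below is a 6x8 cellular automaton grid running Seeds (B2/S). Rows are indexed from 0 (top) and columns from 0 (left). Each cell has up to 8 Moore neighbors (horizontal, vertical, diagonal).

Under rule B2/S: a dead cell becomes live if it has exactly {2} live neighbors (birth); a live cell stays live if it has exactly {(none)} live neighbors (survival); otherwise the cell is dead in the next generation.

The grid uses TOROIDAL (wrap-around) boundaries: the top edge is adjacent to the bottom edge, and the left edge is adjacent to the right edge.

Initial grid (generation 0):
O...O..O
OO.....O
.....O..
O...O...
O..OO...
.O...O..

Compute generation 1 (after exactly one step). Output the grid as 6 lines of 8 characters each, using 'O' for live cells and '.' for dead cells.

Answer: ..O..O..
....OO..
....O.O.
.O.....O
..O....O
..O...O.

Derivation:
Simulating step by step:
Generation 0 (given above): 14 live cells
Generation 1: 12 live cells
(generation 1 grid is the final answer)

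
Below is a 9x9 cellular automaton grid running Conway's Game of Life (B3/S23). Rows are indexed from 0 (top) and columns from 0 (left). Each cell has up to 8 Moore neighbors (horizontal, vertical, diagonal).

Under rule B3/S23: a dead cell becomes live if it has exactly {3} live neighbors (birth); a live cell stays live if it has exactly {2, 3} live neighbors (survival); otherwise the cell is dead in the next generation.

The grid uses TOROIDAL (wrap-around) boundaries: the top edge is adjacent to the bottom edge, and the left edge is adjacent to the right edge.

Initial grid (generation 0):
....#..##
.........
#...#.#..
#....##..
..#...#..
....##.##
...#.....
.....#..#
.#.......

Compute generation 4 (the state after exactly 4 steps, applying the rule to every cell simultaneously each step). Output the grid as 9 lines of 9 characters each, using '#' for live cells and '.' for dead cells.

Simulating step by step:
Generation 0 (given above): 19 live cells
Generation 1: 21 live cells
.........
.....#.##
......#..
.#....##.
....#...#
...#####.
.....####
.........
#......##
Generation 2: 16 live cells
#.....#..
......##.
.....#..#
.....###.
...##...#
...#.....
........#
#........
........#
Generation 3: 23 live cells
......#.#
.....####
.....#..#
.....####
...#####.
...##....
.........
#.......#
#.......#
Generation 4: 14 live cells
(generation 4 grid is the final answer)

Answer: .....##..
#....#..#
#...#....
........#
...#....#
...#..#..
.........
#.......#
.........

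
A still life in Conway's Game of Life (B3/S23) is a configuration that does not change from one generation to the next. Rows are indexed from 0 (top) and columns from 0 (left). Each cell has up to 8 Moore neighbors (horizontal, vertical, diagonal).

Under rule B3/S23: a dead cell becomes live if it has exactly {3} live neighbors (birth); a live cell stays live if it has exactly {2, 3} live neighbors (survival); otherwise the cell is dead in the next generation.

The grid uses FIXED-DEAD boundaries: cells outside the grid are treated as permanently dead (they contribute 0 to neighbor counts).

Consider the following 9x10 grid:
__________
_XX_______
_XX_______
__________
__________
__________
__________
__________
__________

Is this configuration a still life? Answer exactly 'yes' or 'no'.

Compute generation 1 and compare to generation 0 (given above):
Generation 1:
__________
_XX_______
_XX_______
__________
__________
__________
__________
__________
__________
The grids are IDENTICAL -> still life.

Answer: yes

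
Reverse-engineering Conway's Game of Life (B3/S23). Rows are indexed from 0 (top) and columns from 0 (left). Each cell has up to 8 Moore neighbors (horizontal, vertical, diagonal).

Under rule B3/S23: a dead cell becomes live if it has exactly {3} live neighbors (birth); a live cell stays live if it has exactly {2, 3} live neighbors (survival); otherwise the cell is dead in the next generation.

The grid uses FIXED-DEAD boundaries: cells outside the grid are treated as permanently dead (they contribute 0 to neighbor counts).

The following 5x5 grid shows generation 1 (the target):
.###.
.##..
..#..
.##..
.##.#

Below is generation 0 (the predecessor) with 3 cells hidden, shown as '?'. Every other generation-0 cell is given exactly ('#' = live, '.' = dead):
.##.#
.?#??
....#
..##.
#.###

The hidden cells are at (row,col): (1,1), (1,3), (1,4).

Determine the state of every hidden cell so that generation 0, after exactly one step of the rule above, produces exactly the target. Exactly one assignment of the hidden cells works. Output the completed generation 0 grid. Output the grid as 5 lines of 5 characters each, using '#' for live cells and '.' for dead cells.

Hidden generation-0 cells (in order): (1,1), (1,3), (1,4).
A hidden cell only influences target cells in its own 3x3 neighborhood. Try each of the 2^3 = 8 assignments, step the completed generation 0 forward once under B3/S23, and compare with the target:
  (1,1)=. (1,3)=. (1,4)=. -> step reproduces the target at every cell -> ACCEPT
  (1,1)=. (1,3)=. (1,4)=# -> step gives (0,3)='.' but target has '#' -> reject
  (1,1)=. (1,3)=# (1,4)=. -> step gives (0,3)='.' but target has '#' -> reject
  (1,1)=. (1,3)=# (1,4)=# -> step gives (0,3)='.' but target has '#' -> reject
  (1,1)=# (1,3)=. (1,4)=. -> step gives (2,1)='#' but target has '.' -> reject
  (1,1)=# (1,3)=. (1,4)=# -> step gives (0,3)='.' but target has '#' -> reject
  (1,1)=# (1,3)=# (1,4)=. -> step gives (0,2)='.' but target has '#' -> reject
  (1,1)=# (1,3)=# (1,4)=# -> step gives (0,2)='.' but target has '#' -> reject
Unique solution: (1,1)=dead, (1,3)=dead, (1,4)=dead.
Check: live-neighbor counts of every cell in the completed generation 0:
12230
13242
02341
13354
03342
Applying B3/S23 to generation 0 with these counts gives:
.###.
.##..
..#..
.##..
.##.#
which matches the target exactly.

Answer: .##.#
..#..
....#
..##.
#.###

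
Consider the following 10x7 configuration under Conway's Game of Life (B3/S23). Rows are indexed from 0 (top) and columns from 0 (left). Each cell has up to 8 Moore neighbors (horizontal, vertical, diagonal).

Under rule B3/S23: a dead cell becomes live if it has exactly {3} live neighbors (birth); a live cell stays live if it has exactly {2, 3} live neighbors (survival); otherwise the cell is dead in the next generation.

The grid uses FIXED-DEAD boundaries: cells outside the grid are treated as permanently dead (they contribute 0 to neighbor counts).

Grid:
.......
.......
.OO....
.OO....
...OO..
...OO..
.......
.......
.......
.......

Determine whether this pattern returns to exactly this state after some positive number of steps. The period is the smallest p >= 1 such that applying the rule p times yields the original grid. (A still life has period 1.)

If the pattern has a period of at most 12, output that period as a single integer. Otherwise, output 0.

Answer: 2

Derivation:
Simulating and comparing each generation to the original:
Gen 0 (original, given above): 8 live cells
Gen 1: 6 live cells, differs from original
Gen 2: 8 live cells, MATCHES original -> period = 2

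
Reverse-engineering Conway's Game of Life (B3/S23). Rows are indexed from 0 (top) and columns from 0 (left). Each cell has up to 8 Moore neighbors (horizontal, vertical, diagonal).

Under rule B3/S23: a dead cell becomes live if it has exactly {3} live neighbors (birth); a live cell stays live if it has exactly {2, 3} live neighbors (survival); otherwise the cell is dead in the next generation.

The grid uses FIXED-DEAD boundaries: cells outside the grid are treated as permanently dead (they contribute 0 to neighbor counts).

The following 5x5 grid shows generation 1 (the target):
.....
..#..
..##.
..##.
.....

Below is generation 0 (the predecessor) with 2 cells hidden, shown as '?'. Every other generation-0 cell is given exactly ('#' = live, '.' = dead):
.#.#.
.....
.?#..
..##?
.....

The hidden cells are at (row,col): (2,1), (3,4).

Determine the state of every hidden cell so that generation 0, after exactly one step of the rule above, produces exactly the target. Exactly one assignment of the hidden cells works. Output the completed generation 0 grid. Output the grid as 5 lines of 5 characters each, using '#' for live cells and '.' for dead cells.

Answer: .#.#.
.....
..#..
..##.
.....

Derivation:
Hidden generation-0 cells (in order): (2,1), (3,4).
A hidden cell only influences target cells in its own 3x3 neighborhood. Try each of the 2^2 = 4 assignments, step the completed generation 0 forward once under B3/S23, and compare with the target:
  (2,1)=. (3,4)=. -> step reproduces the target at every cell -> ACCEPT
  (2,1)=. (3,4)=# -> step gives (2,3)='.' but target has '#' -> reject
  (2,1)=# (3,4)=. -> step gives (1,1)='#' but target has '.' -> reject
  (2,1)=# (3,4)=# -> step gives (1,1)='#' but target has '.' -> reject
Unique solution: (2,1)=dead, (3,4)=dead.
Check: live-neighbor counts of every cell in the completed generation 0:
10201
12321
02231
02221
01221
Applying B3/S23 to generation 0 with these counts gives:
.....
..#..
..##.
..##.
.....
which matches the target exactly.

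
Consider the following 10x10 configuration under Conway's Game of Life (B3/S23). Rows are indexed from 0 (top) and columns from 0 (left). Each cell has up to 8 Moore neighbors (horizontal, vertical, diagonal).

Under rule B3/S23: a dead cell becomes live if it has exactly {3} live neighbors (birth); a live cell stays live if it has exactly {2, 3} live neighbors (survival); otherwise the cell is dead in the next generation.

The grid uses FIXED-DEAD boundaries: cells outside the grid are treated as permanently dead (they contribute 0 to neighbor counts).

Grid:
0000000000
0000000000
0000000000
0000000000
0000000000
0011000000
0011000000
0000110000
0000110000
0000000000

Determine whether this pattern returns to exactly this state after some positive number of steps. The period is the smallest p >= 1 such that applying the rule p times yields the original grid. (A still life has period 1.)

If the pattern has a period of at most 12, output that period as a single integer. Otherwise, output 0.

Simulating and comparing each generation to the original:
Gen 0 (original, given above): 8 live cells
Gen 1: 6 live cells, differs from original
Gen 2: 8 live cells, MATCHES original -> period = 2

Answer: 2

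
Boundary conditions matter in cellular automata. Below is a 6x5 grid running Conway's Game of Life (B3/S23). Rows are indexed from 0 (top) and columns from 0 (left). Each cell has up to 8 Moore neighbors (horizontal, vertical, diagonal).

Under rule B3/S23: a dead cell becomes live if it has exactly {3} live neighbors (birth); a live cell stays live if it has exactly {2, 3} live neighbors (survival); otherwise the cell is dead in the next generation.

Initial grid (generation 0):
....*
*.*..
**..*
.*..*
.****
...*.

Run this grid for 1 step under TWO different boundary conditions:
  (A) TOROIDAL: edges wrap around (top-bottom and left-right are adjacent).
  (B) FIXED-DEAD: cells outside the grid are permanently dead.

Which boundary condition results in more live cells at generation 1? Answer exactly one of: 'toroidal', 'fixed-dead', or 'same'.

Answer: fixed-dead

Derivation:
Under TOROIDAL boundary, generation 1:
...**
...*.
..***
.....
.*..*
*....
Population = 9

Under FIXED-DEAD boundary, generation 1:
.....
*..*.
*.**.
....*
.*..*
...**
Population = 10

Comparison: toroidal=9, fixed-dead=10 -> fixed-dead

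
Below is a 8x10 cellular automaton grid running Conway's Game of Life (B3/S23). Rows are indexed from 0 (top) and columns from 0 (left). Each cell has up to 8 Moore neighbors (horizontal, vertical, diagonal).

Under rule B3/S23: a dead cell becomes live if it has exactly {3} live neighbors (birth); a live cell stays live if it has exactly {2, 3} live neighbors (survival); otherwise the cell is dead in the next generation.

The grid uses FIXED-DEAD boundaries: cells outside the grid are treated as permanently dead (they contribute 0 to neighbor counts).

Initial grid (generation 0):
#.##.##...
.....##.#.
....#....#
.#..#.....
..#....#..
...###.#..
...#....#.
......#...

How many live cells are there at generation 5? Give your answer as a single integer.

Answer: 20

Derivation:
Simulating step by step:
Generation 0 (given above): 21 live cells
Generation 1: 22 live cells
....####..
...#..##..
....#.....
...#......
..#..##...
..###.###.
...#.###..
..........
Generation 2: 20 live cells
....##.#..
...#...#..
...##.....
...###....
..#..##...
..#.....#.
..##.#..#.
......#...
Generation 3: 21 live cells
....#.#...
...#.##...
..#..#....
..#...#...
..#..##...
.##.####..
..##...#..
..........
Generation 4: 23 live cells
....#.#...
...#..#...
..####....
.###..#...
..#.#.....
.#..#..#..
.#####.#..
..........
Generation 5: 20 live cells
.....#....
..#...#...
.#...##...
.#........
....##....
.#....#...
.######...
..###.....
Population at generation 5: 20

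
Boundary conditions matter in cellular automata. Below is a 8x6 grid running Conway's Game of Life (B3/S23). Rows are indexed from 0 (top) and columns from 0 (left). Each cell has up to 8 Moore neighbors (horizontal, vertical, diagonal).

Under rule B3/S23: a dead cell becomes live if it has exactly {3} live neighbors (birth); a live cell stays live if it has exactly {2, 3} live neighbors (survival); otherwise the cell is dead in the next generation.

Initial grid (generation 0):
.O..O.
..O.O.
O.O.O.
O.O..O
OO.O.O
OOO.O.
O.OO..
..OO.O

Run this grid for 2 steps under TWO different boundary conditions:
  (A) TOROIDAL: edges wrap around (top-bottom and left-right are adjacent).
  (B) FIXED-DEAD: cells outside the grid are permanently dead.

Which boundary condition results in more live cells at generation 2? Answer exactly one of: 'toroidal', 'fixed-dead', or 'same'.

Answer: fixed-dead

Derivation:
Under TOROIDAL boundary, generation 2:
.O.OO.
O.O.O.
..O..O
.OO...
...O..
......
O.....
.O..O.
Population = 14

Under FIXED-DEAD boundary, generation 2:
...OO.
..O..O
..O...
.OO..O
...O.O
....O.
.OO.O.
.OOO..
Population = 17

Comparison: toroidal=14, fixed-dead=17 -> fixed-dead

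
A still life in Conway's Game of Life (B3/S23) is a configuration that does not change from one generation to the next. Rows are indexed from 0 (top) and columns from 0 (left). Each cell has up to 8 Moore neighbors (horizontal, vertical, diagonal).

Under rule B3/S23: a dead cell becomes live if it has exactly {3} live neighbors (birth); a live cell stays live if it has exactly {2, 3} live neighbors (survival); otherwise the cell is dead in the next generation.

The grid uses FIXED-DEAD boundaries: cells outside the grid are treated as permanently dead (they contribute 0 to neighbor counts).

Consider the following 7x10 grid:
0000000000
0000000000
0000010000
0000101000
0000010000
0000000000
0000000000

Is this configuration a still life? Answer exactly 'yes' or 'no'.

Compute generation 1 and compare to generation 0 (given above):
Generation 1:
0000000000
0000000000
0000010000
0000101000
0000010000
0000000000
0000000000
The grids are IDENTICAL -> still life.

Answer: yes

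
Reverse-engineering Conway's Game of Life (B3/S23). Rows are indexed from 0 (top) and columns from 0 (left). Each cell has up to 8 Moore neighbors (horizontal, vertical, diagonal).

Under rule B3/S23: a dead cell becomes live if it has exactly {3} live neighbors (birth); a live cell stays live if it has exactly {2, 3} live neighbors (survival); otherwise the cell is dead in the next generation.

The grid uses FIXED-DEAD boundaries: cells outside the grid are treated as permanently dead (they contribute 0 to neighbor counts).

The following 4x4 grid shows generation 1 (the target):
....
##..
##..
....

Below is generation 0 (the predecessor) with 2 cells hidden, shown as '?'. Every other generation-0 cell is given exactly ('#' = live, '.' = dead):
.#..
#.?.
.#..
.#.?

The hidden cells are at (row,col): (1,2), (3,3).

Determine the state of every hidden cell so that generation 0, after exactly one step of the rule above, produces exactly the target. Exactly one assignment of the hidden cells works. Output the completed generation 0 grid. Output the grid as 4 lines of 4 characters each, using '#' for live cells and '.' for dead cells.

Hidden generation-0 cells (in order): (1,2), (3,3).
A hidden cell only influences target cells in its own 3x3 neighborhood. Try each of the 2^2 = 4 assignments, step the completed generation 0 forward once under B3/S23, and compare with the target:
  (1,2)=. (3,3)=. -> step reproduces the target at every cell -> ACCEPT
  (1,2)=. (3,3)=# -> step gives (2,2)='#' but target has '.' -> reject
  (1,2)=# (3,3)=. -> step gives (0,1)='#' but target has '.' -> reject
  (1,2)=# (3,3)=# -> step gives (0,1)='#' but target has '.' -> reject
Unique solution: (1,2)=dead, (3,3)=dead.
Check: live-neighbor counts of every cell in the completed generation 0:
2110
2320
3220
2120
Applying B3/S23 to generation 0 with these counts gives:
....
##..
##..
....
which matches the target exactly.

Answer: .#..
#...
.#..
.#..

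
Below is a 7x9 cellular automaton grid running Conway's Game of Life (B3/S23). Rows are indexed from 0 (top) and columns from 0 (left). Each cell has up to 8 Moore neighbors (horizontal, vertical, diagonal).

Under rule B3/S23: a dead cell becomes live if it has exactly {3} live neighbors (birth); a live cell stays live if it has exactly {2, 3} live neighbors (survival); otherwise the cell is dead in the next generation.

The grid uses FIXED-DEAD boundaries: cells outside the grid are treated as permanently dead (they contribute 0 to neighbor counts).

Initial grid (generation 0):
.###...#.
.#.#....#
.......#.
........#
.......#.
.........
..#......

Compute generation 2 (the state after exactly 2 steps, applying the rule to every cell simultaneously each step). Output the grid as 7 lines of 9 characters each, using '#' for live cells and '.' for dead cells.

Answer: .........
.......##
......#..
.......##
.........
.........
.........

Derivation:
Simulating step by step:
Generation 0 (given above): 11 live cells
Generation 1: 10 live cells
.#.#.....
.#.#...##
.......##
.......##
.........
.........
.........
Generation 2: 5 live cells
(generation 2 grid is the final answer)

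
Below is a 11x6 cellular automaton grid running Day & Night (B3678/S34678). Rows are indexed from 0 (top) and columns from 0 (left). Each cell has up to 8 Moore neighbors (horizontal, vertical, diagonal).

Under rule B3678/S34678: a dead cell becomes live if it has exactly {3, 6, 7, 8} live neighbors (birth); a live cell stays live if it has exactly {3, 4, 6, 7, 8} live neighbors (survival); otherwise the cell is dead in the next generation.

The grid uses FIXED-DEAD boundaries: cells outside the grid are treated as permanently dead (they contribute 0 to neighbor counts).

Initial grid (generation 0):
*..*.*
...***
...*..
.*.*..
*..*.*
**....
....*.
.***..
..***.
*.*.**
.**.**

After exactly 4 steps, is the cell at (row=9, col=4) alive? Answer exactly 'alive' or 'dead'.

Simulating step by step:
Generation 0 (given above): 29 live cells
Generation 1: 18 live cells
......
..**..
...*..
......
*...*.
....*.
*..*..
..*...
...***
..**.*
.*..**
Generation 2: 11 live cells
......
......
..*...
......
......
...*..
......
......
...**.
..****
..***.
Generation 3: 11 live cells
......
......
......
......
......
......
......
......
..****
..****
..*.**
Generation 4: 10 live cells
......
......
......
......
......
......
......
...**.
..*..*
.****.
....**

Cell (9,4) at generation 4: 1 -> alive

Answer: alive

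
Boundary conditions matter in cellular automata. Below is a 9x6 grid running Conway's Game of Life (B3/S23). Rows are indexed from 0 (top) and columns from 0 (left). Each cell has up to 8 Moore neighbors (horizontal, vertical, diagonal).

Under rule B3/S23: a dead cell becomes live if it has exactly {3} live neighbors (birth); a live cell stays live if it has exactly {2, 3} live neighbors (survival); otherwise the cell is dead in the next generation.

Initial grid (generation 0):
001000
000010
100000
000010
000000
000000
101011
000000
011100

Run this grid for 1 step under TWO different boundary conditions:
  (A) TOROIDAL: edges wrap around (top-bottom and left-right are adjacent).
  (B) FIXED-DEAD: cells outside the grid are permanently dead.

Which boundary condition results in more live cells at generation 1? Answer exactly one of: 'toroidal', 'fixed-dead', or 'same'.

Answer: toroidal

Derivation:
Under TOROIDAL boundary, generation 1:
011000
000000
000001
000000
000000
000001
000001
100011
011100
Population = 11

Under FIXED-DEAD boundary, generation 1:
000000
000000
000000
000000
000000
000000
000000
000010
001000
Population = 2

Comparison: toroidal=11, fixed-dead=2 -> toroidal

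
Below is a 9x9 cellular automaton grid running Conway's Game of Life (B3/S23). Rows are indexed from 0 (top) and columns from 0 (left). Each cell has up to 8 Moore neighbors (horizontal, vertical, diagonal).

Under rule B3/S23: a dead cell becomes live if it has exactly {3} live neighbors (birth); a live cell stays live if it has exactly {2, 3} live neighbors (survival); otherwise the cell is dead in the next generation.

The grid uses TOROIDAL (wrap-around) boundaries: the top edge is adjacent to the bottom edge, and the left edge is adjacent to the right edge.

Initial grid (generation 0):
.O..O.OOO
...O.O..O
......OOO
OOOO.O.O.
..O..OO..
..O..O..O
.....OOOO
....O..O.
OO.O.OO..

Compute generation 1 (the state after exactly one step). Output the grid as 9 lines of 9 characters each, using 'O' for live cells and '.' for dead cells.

Simulating step by step:
Generation 0 (given above): 34 live cells
Generation 1: 29 live cells
(generation 1 grid is the final answer)

Answer: .O.O....O
....OO...
.O.O.O...
OOOOOO...
O....O.OO
....O...O
....OO..O
O...O....
OOOO.....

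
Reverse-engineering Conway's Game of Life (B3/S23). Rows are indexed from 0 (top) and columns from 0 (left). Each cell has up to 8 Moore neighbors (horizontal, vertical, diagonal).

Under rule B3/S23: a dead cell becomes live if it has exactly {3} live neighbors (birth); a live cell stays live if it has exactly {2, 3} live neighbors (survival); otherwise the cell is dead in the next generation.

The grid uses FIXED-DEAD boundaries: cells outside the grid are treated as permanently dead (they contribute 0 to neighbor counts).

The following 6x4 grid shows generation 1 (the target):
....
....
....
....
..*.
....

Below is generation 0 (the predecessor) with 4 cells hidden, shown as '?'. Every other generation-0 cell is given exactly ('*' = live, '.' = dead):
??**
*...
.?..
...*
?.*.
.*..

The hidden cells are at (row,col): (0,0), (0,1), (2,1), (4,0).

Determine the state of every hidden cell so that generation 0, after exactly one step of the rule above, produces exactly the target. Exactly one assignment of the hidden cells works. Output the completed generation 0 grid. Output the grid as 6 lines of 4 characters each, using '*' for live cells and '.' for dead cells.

Answer: ..**
*...
....
...*
..*.
.*..

Derivation:
Hidden generation-0 cells (in order): (0,0), (0,1), (2,1), (4,0).
A hidden cell only influences target cells in its own 3x3 neighborhood. Try each of the 2^4 = 16 assignments, step the completed generation 0 forward once under B3/S23, and compare with the target:
  (0,0)=. (0,1)=. (2,1)=. (4,0)=. -> step reproduces the target at every cell -> ACCEPT
  (0,0)=. (0,1)=. (2,1)=. (4,0)=* -> step gives (4,1)='*' but target has '.' -> reject
  (0,0)=. (0,1)=. (2,1)=* (4,0)=. -> step gives (1,1)='*' but target has '.' -> reject
  (0,0)=. (0,1)=. (2,1)=* (4,0)=* -> step gives (1,1)='*' but target has '.' -> reject
  (0,0)=. (0,1)=* (2,1)=. (4,0)=. -> step gives (0,1)='*' but target has '.' -> reject
  (0,0)=. (0,1)=* (2,1)=. (4,0)=* -> step gives (0,1)='*' but target has '.' -> reject
  (0,0)=. (0,1)=* (2,1)=* (4,0)=. -> step gives (0,1)='*' but target has '.' -> reject
  (0,0)=. (0,1)=* (2,1)=* (4,0)=* -> step gives (0,1)='*' but target has '.' -> reject
  (0,0)=* (0,1)=. (2,1)=. (4,0)=. -> step gives (0,1)='*' but target has '.' -> reject
  (0,0)=* (0,1)=. (2,1)=. (4,0)=* -> step gives (0,1)='*' but target has '.' -> reject
  (0,0)=* (0,1)=. (2,1)=* (4,0)=. -> step gives (0,1)='*' but target has '.' -> reject
  (0,0)=* (0,1)=. (2,1)=* (4,0)=* -> step gives (0,1)='*' but target has '.' -> reject
  (0,0)=* (0,1)=* (2,1)=. (4,0)=. -> step gives (0,0)='*' but target has '.' -> reject
  (0,0)=* (0,1)=* (2,1)=. (4,0)=* -> step gives (0,0)='*' but target has '.' -> reject
  (0,0)=* (0,1)=* (2,1)=* (4,0)=. -> step gives (0,0)='*' but target has '.' -> reject
  (0,0)=* (0,1)=* (2,1)=* (4,0)=* -> step gives (0,0)='*' but target has '.' -> reject
Unique solution: (0,0)=dead, (0,1)=dead, (2,1)=dead, (4,0)=dead.
Check: live-neighbor counts of every cell in the completed generation 0:
1211
0222
1111
0121
1222
1121
Applying B3/S23 to generation 0 with these counts gives:
....
....
....
....
..*.
....
which matches the target exactly.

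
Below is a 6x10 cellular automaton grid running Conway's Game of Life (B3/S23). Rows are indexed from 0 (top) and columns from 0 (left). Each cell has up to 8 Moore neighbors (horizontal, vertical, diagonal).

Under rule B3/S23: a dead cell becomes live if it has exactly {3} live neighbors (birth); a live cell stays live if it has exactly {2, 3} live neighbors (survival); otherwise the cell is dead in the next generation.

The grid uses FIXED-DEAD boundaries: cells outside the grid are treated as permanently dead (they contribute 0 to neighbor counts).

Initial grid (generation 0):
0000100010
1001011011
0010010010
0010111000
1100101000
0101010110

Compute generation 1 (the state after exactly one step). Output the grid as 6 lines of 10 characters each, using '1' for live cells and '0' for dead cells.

Answer: 0000110111
0001011011
0110000011
0010101100
1100000000
1110111100

Derivation:
Simulating step by step:
Generation 0 (given above): 24 live cells
Generation 1: 27 live cells
(generation 1 grid is the final answer)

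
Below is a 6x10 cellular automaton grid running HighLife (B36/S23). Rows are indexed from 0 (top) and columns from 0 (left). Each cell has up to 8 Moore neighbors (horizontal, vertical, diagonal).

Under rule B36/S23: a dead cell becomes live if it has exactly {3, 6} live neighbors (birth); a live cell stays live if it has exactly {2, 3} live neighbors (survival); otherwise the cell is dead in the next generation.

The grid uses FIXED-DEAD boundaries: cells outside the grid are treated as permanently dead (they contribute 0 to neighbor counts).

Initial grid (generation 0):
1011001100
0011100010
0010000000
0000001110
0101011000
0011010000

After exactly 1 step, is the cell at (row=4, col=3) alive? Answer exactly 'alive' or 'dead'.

Answer: alive

Derivation:
Simulating step by step:
Generation 0 (given above): 20 live cells
Generation 1: 18 live cells
0110100100
0000100100
0010000010
0010011100
0001010000
0011011000

Cell (4,3) at generation 1: 1 -> alive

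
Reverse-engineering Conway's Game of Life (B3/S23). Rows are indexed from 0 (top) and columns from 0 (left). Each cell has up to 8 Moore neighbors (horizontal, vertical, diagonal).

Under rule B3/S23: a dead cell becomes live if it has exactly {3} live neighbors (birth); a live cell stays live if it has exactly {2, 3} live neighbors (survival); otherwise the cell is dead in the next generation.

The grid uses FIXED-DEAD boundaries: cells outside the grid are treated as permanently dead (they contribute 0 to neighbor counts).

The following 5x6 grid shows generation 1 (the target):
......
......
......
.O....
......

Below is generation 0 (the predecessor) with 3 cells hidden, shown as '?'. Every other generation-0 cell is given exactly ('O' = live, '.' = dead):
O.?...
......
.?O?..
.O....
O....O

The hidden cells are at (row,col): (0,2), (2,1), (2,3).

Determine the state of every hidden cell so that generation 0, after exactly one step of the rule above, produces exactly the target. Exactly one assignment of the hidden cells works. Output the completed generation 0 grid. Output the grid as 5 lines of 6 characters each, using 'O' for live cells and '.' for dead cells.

Hidden generation-0 cells (in order): (0,2), (2,1), (2,3).
A hidden cell only influences target cells in its own 3x3 neighborhood. Try each of the 2^3 = 8 assignments, step the completed generation 0 forward once under B3/S23, and compare with the target:
  (0,2)=. (2,1)=. (2,3)=. -> step reproduces the target at every cell -> ACCEPT
  (0,2)=. (2,1)=. (2,3)=O -> step gives (2,2)='O' but target has '.' -> reject
  (0,2)=. (2,1)=O (2,3)=. -> step gives (1,1)='O' but target has '.' -> reject
  (0,2)=. (2,1)=O (2,3)=O -> step gives (1,1)='O' but target has '.' -> reject
  (0,2)=O (2,1)=. (2,3)=. -> step gives (1,1)='O' but target has '.' -> reject
  (0,2)=O (2,1)=. (2,3)=O -> step gives (1,1)='O' but target has '.' -> reject
  (0,2)=O (2,1)=O (2,3)=. -> step gives (1,2)='O' but target has '.' -> reject
  (0,2)=O (2,1)=O (2,3)=O -> step gives (1,3)='O' but target has '.' -> reject
Unique solution: (0,2)=dead, (2,1)=dead, (2,3)=dead.
Check: live-neighbor counts of every cell in the completed generation 0:
010000
121100
121100
222111
121010
Applying B3/S23 to generation 0 with these counts gives:
......
......
......
.O....
......
which matches the target exactly.

Answer: O.....
......
..O...
.O....
O....O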